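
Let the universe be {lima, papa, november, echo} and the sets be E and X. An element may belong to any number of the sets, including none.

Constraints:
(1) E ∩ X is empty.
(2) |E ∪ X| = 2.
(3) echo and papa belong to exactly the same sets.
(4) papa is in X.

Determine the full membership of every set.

E = {}; X = {echo, papa}

From (4): papa ∈ X.
(1) (disjoint): papa ∉ E.
(3): echo matches papa: echo ∉ E.
(3): echo matches papa: echo ∈ X.
Suppose lima ∈ E: no assignment then satisfies all the clues, so lima ∉ E.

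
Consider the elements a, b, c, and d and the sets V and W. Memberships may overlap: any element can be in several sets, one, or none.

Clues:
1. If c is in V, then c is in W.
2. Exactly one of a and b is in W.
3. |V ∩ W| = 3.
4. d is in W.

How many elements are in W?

From (4): d ∈ W.
Suppose c ∉ V: no assignment then satisfies all the clues, so c ∈ V.

3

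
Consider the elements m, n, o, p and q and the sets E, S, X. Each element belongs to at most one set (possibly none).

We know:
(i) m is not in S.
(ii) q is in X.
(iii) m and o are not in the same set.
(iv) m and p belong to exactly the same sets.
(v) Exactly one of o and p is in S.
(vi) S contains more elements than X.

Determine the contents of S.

S = {n, o}

From (i): m ∉ S.
From (ii): q ∈ X.
(iv): p matches m: p ∉ S.
(v) (exactly one): o ∈ S.
Suppose n ∉ S: no assignment then satisfies all the clues, so n ∈ S.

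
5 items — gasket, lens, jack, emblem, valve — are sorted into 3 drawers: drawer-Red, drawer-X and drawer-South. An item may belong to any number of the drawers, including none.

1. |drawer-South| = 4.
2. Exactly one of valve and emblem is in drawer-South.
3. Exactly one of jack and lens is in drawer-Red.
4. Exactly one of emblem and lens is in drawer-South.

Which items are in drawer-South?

drawer-South = {gasket, jack, lens, valve}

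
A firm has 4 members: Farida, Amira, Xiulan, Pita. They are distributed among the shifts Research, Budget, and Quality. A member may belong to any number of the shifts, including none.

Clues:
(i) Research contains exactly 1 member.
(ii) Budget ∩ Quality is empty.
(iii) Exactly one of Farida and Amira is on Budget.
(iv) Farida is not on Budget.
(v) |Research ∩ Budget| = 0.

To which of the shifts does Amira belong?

Amira: Budget

From (iv): Farida ∉ Budget.
(iii) (exactly one): Amira ∈ Budget.
(ii) (disjoint): Amira ∉ Quality.
Suppose Amira ∈ Research: no assignment then satisfies all the clues, so Amira ∉ Research.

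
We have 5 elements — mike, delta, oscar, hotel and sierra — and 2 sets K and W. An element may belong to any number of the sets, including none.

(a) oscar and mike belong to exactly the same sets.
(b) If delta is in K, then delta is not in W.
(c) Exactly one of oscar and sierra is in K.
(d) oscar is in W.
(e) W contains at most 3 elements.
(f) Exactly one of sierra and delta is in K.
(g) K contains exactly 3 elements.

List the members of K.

K = {delta, mike, oscar}

From (d): oscar ∈ W.
(a): mike matches oscar: mike ∈ W.
Suppose mike ∉ K: no assignment then satisfies all the clues, so mike ∈ K.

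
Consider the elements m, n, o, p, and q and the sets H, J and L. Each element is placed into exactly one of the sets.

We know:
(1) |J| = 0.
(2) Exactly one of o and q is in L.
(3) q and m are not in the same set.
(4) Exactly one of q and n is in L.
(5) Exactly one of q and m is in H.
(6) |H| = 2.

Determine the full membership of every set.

H = {p, q}; J = {}; L = {m, n, o}

(1): J already has 0, so the rest are out.
Suppose m ∈ H: no assignment then satisfies all the clues, so m ∉ H.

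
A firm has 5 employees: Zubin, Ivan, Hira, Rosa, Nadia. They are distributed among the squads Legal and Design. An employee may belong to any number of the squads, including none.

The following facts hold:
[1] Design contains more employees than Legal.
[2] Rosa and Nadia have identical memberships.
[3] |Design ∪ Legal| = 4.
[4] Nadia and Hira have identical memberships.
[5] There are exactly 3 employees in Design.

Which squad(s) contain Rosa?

Rosa: Design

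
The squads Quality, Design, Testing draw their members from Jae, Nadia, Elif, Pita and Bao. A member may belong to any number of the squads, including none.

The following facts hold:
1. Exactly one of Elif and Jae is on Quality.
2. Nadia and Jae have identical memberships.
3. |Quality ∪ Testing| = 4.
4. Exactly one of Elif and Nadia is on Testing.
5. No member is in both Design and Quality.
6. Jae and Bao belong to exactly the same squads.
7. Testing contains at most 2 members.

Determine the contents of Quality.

Quality = {Bao, Jae, Nadia}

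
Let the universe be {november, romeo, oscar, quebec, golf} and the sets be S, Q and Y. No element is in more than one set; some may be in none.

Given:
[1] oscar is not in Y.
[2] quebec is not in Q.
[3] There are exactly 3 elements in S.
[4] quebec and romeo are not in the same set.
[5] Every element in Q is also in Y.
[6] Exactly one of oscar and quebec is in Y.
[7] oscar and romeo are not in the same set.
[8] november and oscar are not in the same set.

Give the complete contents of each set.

S = {golf, november, romeo}; Q = {}; Y = {quebec}

From (1): oscar ∉ Y.
From (2): quebec ∉ Q.
(5) contrapositive: oscar ∉ Q.
(6) (exactly one): quebec ∈ Y.
(4): romeo ∉ Y.
(5) contrapositive: romeo ∉ Q.
Suppose november ∉ S: no assignment then satisfies all the clues, so november ∈ S.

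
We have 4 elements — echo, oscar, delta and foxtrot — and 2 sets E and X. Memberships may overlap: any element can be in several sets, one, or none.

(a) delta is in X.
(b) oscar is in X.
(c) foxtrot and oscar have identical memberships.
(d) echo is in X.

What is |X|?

4

From (a): delta ∈ X.
From (b): oscar ∈ X.
From (d): echo ∈ X.
(c): foxtrot matches oscar: foxtrot ∈ X.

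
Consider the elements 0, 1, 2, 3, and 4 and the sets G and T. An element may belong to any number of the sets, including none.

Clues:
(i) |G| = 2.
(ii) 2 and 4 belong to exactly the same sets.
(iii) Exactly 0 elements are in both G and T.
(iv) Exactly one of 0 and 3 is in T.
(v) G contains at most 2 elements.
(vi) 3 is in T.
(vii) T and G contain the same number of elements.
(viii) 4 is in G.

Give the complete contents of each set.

From (vi): 3 ∈ T.
From (viii): 4 ∈ G.
(ii): 2 matches 4: 2 ∈ G.
(iv) (exactly one): 0 ∉ T.
(v): G already has 2, so the rest are out.
Suppose 1 ∉ T: no assignment then satisfies all the clues, so 1 ∈ T.

G = {2, 4}; T = {1, 3}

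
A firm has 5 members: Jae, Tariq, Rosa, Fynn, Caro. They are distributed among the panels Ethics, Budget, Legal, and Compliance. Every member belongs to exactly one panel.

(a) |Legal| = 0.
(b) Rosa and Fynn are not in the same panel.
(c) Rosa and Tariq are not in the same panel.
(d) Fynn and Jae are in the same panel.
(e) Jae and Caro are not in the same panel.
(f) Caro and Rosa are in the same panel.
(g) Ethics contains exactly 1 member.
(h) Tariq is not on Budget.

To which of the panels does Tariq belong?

Tariq: Ethics

From (h): Tariq ∉ Budget.
(a): Legal already has 0, so the rest are out.
Suppose Tariq ∉ Ethics: no assignment then satisfies all the clues, so Tariq ∈ Ethics.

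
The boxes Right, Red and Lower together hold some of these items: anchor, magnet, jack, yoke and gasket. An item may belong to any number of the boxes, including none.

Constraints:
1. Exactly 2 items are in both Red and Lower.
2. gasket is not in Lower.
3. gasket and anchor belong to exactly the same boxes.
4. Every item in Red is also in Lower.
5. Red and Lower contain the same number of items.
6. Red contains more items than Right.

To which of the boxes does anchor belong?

From (2): gasket ∉ Lower.
(3): anchor matches gasket: anchor ∉ Lower.
(4) contrapositive: anchor ∉ Red.
(4) contrapositive: gasket ∉ Red.
Suppose anchor ∈ Right: no assignment then satisfies all the clues, so anchor ∉ Right.

anchor: none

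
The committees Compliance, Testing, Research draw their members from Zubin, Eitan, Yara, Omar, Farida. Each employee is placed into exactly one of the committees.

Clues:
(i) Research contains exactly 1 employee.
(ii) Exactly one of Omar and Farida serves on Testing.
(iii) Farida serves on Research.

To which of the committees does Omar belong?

From (iii): Farida ∈ Research.
(i): Research already has 1, so the rest are out.
(ii) (exactly one): Omar ∈ Testing.

Omar: Testing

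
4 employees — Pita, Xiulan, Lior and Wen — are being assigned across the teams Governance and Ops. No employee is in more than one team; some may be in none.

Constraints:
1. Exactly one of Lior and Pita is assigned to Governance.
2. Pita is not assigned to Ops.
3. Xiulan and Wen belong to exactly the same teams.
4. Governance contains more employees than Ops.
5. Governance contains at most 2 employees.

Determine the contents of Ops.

From (2): Pita ∉ Ops.
Suppose Xiulan ∈ Ops: no assignment then satisfies all the clues, so Xiulan ∉ Ops.

Ops = {}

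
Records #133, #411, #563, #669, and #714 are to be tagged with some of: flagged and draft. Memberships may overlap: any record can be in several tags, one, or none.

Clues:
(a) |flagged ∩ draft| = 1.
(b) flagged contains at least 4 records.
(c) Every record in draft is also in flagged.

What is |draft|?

1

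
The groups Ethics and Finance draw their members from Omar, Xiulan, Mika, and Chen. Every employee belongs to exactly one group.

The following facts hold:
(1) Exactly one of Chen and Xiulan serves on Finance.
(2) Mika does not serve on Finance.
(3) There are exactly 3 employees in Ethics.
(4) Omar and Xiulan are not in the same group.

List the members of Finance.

Finance = {Xiulan}

From (2): Mika ∉ Finance.
Only one group left: Mika ∈ Ethics.
Suppose Omar ∈ Finance: no assignment then satisfies all the clues, so Omar ∉ Finance.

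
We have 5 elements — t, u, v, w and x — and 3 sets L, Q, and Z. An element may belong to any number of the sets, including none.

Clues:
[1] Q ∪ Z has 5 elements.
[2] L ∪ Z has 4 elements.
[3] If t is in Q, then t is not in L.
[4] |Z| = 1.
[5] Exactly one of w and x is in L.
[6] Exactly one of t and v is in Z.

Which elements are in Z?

Z = {t}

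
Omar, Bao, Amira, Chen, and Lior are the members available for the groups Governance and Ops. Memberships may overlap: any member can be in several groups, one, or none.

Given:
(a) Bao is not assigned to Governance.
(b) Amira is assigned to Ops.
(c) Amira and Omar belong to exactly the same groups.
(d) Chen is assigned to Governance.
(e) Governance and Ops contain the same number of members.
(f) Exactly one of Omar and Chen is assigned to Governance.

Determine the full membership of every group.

Governance = {Chen, Lior}; Ops = {Amira, Omar}

From (a): Bao ∉ Governance.
From (b): Amira ∈ Ops.
From (d): Chen ∈ Governance.
(c): Omar matches Amira: Omar ∈ Ops.
(f) (exactly one): Omar ∉ Governance.
(c): Amira matches Omar: Amira ∉ Governance.
Suppose Bao ∈ Ops: no assignment then satisfies all the clues, so Bao ∉ Ops.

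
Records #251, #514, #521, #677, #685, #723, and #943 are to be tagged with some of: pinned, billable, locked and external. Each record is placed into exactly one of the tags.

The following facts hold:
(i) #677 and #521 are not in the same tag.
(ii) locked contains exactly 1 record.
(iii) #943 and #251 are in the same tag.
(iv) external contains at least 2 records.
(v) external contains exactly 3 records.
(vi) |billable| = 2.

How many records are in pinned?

1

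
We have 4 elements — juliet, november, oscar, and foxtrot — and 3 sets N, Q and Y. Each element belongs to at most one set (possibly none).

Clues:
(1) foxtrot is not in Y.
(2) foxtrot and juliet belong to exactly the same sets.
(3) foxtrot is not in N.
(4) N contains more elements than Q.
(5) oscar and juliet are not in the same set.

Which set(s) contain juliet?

From (1): foxtrot ∉ Y.
From (3): foxtrot ∉ N.
(2): juliet matches foxtrot: juliet ∉ N.
(2): juliet matches foxtrot: juliet ∉ Y.
Suppose juliet ∈ Q: no assignment then satisfies all the clues, so juliet ∉ Q.

juliet: none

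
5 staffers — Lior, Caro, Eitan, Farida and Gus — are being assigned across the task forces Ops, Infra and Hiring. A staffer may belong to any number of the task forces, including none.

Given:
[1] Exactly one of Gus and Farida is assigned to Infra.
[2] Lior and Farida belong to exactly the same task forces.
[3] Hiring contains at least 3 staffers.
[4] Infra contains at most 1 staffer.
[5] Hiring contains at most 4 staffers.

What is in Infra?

Infra = {Gus}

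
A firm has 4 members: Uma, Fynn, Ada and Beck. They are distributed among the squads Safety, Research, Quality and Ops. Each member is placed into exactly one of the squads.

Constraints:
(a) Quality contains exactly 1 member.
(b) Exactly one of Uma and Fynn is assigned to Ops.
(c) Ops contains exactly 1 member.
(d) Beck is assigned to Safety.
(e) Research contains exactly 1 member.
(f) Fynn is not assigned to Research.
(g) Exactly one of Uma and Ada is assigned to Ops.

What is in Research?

Research = {Ada}

From (d): Beck ∈ Safety.
From (f): Fynn ∉ Research.
Suppose Uma ∈ Research: no assignment then satisfies all the clues, so Uma ∉ Research.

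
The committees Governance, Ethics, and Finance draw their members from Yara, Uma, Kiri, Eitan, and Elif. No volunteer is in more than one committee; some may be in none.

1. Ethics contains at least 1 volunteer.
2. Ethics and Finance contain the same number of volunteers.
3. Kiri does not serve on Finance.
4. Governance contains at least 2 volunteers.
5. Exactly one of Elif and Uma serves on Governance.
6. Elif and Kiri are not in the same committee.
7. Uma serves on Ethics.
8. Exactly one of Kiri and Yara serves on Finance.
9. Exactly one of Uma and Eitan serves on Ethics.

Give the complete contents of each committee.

Governance = {Eitan, Elif}; Ethics = {Uma}; Finance = {Yara}

From (3): Kiri ∉ Finance.
From (7): Uma ∈ Ethics.
(5) (exactly one): Elif ∈ Governance.
(6): Kiri ∉ Governance.
(8) (exactly one): Yara ∈ Finance.
(9) (exactly one): Eitan ∉ Ethics.
(4): only 2 candidates remain for Governance, so all are in.
Suppose Kiri ∈ Ethics: no assignment then satisfies all the clues, so Kiri ∉ Ethics.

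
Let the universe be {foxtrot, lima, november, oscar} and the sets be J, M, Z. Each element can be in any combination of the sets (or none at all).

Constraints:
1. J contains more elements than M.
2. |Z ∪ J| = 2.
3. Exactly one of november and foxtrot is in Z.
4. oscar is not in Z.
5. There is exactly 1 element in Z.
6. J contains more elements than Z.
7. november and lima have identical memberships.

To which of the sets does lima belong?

lima: none

From (4): oscar ∉ Z.
Suppose lima ∈ J: no assignment then satisfies all the clues, so lima ∉ J.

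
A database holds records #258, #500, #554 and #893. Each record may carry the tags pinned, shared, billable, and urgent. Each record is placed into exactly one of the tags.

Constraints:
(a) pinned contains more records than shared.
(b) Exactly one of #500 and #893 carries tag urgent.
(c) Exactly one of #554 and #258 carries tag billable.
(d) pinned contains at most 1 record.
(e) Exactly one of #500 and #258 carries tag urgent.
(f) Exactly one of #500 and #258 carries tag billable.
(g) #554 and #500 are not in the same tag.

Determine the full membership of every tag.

pinned = {#554}; shared = {}; billable = {#258, #893}; urgent = {#500}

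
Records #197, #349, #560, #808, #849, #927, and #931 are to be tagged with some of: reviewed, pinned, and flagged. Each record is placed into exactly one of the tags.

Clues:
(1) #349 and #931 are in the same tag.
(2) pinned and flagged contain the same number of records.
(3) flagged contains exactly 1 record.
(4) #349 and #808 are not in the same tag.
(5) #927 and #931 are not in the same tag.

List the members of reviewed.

reviewed = {#197, #349, #560, #849, #931}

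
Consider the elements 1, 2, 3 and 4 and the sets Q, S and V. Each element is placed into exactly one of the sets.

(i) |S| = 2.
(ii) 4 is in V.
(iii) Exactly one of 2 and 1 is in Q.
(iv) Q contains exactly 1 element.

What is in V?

V = {4}

From (ii): 4 ∈ V.
Suppose 1 ∈ V: no assignment then satisfies all the clues, so 1 ∉ V.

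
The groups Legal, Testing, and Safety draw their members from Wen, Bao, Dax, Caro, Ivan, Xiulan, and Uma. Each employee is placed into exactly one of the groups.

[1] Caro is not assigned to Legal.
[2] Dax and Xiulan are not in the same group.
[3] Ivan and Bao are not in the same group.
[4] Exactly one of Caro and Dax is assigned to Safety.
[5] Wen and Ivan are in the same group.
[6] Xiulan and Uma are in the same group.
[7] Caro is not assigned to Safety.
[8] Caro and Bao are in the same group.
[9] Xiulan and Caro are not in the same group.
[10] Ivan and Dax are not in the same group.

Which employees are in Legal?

From (1): Caro ∉ Legal.
From (7): Caro ∉ Safety.
(4) (exactly one): Dax ∈ Safety.
(8): Bao matches Caro: Bao ∉ Legal.
(8): Bao matches Caro: Bao ∉ Safety.
(10): Ivan ∉ Safety.
Only one group left: Bao ∈ Testing.
Only one group left: Caro ∈ Testing.
(2): Xiulan ∉ Safety.
(3): Ivan ∉ Testing.
(5): Wen matches Ivan: Wen ∉ Testing.
(6): Uma matches Xiulan: Uma ∈ Legal.

Legal = {Ivan, Uma, Wen, Xiulan}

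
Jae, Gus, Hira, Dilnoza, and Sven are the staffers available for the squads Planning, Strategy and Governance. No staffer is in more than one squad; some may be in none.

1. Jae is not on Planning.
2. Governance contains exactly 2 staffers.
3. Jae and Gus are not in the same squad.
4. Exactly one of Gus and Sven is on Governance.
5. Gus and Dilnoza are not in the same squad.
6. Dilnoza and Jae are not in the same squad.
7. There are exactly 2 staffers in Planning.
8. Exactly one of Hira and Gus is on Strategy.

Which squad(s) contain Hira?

From (1): Jae ∉ Planning.
Suppose Hira ∉ Planning: no assignment then satisfies all the clues, so Hira ∈ Planning.

Hira: Planning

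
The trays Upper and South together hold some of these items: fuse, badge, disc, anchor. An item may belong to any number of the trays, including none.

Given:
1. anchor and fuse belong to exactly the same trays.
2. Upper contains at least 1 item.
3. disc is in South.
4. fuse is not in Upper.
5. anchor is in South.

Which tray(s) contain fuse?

fuse: South

From (3): disc ∈ South.
From (4): fuse ∉ Upper.
From (5): anchor ∈ South.
(1): anchor matches fuse: anchor ∉ Upper.
(1): fuse matches anchor: fuse ∈ South.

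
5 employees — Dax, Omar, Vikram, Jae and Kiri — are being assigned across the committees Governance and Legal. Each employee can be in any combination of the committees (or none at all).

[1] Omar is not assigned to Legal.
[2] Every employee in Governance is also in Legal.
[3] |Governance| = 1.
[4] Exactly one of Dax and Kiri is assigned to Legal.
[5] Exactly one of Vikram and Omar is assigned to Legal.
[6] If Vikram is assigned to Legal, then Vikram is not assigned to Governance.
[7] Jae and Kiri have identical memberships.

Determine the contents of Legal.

From (1): Omar ∉ Legal.
(2) contrapositive: Omar ∉ Governance.
(5) (exactly one): Vikram ∈ Legal.
(6): Vikram ∉ Governance.
Suppose Dax ∉ Legal: no assignment then satisfies all the clues, so Dax ∈ Legal.

Legal = {Dax, Vikram}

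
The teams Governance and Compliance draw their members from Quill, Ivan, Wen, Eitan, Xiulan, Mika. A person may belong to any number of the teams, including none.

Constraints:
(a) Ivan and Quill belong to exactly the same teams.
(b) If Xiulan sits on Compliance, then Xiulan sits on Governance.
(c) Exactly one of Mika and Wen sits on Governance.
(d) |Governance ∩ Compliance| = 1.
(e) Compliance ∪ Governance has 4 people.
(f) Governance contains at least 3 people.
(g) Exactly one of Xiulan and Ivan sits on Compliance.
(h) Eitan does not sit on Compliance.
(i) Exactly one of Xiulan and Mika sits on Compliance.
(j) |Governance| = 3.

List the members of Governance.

From (h): Eitan ∉ Compliance.
Suppose Quill ∈ Governance: no assignment then satisfies all the clues, so Quill ∉ Governance.

Governance = {Eitan, Mika, Xiulan}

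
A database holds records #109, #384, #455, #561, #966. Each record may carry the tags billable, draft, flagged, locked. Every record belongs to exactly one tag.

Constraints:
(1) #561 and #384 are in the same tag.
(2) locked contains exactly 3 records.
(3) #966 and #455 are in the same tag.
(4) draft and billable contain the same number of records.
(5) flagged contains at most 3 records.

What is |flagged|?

2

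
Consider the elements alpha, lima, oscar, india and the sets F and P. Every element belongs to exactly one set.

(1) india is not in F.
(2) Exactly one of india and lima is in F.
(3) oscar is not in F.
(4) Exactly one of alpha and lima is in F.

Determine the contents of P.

From (1): india ∉ F.
From (3): oscar ∉ F.
(2) (exactly one): lima ∈ F.
(4) (exactly one): alpha ∉ F.
Only one set left: alpha ∈ P.
Only one set left: oscar ∈ P.
Only one set left: india ∈ P.

P = {alpha, india, oscar}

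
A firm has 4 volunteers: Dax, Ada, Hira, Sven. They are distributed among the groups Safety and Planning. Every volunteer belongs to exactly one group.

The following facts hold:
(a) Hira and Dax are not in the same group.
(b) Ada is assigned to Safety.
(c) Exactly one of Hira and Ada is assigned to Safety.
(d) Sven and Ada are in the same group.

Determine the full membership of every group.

Safety = {Ada, Dax, Sven}; Planning = {Hira}

From (b): Ada ∈ Safety.
(c) (exactly one): Hira ∉ Safety.
(d): Sven matches Ada: Sven ∈ Safety.
Only one group left: Hira ∈ Planning.
(a): Dax ∉ Planning.
Only one group left: Dax ∈ Safety.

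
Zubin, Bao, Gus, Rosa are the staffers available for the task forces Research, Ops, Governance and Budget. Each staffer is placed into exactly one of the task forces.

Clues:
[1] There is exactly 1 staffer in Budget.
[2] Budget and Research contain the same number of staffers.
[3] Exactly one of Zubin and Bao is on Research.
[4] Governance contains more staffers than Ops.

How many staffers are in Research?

1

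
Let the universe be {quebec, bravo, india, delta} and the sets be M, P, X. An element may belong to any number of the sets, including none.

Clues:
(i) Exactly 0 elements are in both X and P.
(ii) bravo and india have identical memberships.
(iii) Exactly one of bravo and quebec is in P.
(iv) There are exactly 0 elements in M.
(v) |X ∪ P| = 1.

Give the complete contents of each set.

M = {}; P = {quebec}; X = {}

(iv): M already has 0, so the rest are out.
Suppose quebec ∉ P: no assignment then satisfies all the clues, so quebec ∈ P.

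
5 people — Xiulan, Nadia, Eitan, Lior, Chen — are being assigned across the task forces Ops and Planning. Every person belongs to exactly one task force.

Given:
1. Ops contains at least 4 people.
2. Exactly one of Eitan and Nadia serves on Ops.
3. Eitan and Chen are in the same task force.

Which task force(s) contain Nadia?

Nadia: Planning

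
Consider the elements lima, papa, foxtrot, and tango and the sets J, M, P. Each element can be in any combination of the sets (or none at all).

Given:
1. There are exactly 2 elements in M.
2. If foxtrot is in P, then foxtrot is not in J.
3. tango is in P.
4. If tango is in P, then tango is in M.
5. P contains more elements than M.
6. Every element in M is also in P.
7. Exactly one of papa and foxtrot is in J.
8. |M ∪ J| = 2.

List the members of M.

M = {papa, tango}

From (3): tango ∈ P.
(4): tango ∈ M.
Suppose lima ∈ M: no assignment then satisfies all the clues, so lima ∉ M.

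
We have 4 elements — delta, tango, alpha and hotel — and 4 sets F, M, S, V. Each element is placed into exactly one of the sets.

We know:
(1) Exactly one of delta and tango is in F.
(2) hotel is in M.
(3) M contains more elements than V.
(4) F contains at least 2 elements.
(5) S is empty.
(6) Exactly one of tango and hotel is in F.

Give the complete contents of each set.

From (2): hotel ∈ M.
(5): S already has 0, so the rest are out.
(6) (exactly one): tango ∈ F.
(1) (exactly one): delta ∉ F.
(4): only 2 candidates remain for F, so all are in.
Suppose delta ∉ M: no assignment then satisfies all the clues, so delta ∈ M.

F = {alpha, tango}; M = {delta, hotel}; S = {}; V = {}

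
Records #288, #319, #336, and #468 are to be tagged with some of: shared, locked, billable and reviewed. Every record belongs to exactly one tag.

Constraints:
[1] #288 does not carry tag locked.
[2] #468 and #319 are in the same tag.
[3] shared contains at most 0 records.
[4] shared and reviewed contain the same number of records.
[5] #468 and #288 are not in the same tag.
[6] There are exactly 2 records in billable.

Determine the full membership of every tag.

shared = {}; locked = {#319, #468}; billable = {#288, #336}; reviewed = {}

From (1): #288 ∉ locked.
(3): shared already has 0, so the rest are out.
Suppose #288 ∉ billable: no assignment then satisfies all the clues, so #288 ∈ billable.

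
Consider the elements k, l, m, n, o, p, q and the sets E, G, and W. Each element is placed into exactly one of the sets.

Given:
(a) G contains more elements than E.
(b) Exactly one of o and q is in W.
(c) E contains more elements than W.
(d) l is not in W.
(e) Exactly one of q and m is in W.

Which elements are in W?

W = {q}

From (d): l ∉ W.
Suppose k ∈ W: no assignment then satisfies all the clues, so k ∉ W.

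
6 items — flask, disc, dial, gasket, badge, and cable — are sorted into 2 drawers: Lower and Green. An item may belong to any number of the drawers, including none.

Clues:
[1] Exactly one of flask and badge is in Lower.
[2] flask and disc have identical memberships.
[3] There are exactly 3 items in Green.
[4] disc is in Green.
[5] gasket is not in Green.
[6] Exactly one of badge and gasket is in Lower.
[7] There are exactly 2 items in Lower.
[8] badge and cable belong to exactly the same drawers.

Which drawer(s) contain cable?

cable: Lower

From (4): disc ∈ Green.
From (5): gasket ∉ Green.
(2): flask matches disc: flask ∈ Green.
Suppose cable ∉ Lower: no assignment then satisfies all the clues, so cable ∈ Lower.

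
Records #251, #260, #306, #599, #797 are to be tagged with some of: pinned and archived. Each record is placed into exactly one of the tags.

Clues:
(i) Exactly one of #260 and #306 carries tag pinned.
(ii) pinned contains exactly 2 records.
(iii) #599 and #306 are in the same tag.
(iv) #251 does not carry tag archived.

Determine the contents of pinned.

pinned = {#251, #260}

From (iv): #251 ∉ archived.
Only one tag left: #251 ∈ pinned.
Suppose #260 ∉ pinned: no assignment then satisfies all the clues, so #260 ∈ pinned.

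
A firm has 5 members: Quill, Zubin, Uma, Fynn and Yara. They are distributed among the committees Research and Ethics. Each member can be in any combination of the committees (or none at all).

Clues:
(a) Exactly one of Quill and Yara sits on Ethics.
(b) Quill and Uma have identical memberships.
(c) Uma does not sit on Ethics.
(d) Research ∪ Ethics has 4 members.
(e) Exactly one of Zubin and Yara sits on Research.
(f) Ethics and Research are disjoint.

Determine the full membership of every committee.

Research = {Quill, Uma, Zubin}; Ethics = {Yara}

From (c): Uma ∉ Ethics.
(b): Quill matches Uma: Quill ∉ Ethics.
(a) (exactly one): Yara ∈ Ethics.
(f) (disjoint): Yara ∉ Research.
(e) (exactly one): Zubin ∈ Research.
(f) (disjoint): Zubin ∉ Ethics.
Suppose Quill ∉ Research: no assignment then satisfies all the clues, so Quill ∈ Research.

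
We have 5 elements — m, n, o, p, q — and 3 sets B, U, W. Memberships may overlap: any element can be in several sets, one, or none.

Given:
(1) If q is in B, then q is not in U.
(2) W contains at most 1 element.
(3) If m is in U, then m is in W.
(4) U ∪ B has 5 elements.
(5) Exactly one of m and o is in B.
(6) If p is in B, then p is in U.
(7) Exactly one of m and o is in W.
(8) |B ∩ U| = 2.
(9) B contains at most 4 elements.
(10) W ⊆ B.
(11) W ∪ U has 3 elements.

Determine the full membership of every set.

B = {m, n, p, q}; U = {m, o, p}; W = {m}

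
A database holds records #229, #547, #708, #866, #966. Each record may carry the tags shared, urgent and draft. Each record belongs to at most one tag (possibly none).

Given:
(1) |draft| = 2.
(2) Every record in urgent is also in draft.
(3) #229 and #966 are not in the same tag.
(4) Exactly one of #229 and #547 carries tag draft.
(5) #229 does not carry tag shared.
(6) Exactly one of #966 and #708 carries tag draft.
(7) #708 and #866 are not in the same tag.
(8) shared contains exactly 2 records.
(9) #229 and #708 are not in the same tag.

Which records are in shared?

shared = {#866, #966}

From (5): #229 ∉ shared.
Suppose #547 ∈ shared: no assignment then satisfies all the clues, so #547 ∉ shared.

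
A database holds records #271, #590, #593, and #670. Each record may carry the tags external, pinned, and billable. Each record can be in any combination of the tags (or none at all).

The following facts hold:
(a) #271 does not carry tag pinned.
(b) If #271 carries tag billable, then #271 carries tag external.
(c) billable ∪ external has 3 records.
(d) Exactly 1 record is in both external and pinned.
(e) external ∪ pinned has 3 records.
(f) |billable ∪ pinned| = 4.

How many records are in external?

2

From (a): #271 ∉ pinned.
Suppose #271 ∉ external: no assignment then satisfies all the clues, so #271 ∈ external.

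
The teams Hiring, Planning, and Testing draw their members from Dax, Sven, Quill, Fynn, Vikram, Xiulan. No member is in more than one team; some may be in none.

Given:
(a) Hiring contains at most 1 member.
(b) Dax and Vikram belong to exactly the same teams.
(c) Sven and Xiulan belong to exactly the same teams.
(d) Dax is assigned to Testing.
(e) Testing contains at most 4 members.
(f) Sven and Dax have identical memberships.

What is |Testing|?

From (d): Dax ∈ Testing.
(b): Vikram matches Dax: Vikram ∉ Hiring.
(b): Vikram matches Dax: Vikram ∉ Planning.
(b): Vikram matches Dax: Vikram ∈ Testing.
(f): Sven matches Dax: Sven ∉ Hiring.
(f): Sven matches Dax: Sven ∉ Planning.
(f): Sven matches Dax: Sven ∈ Testing.
(c): Xiulan matches Sven: Xiulan ∉ Hiring.
(c): Xiulan matches Sven: Xiulan ∉ Planning.
(c): Xiulan matches Sven: Xiulan ∈ Testing.
(e): Testing already has 4, so the rest are out.

4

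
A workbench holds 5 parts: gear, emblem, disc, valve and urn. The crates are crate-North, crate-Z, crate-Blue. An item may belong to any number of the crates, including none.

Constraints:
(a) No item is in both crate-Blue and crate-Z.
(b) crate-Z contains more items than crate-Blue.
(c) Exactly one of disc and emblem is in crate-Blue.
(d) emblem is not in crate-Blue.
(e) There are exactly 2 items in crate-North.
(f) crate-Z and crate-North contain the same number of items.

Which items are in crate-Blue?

crate-Blue = {disc}

From (d): emblem ∉ crate-Blue.
(c) (exactly one): disc ∈ crate-Blue.
(a) (disjoint): disc ∉ crate-Z.
Suppose gear ∈ crate-Blue: no assignment then satisfies all the clues, so gear ∉ crate-Blue.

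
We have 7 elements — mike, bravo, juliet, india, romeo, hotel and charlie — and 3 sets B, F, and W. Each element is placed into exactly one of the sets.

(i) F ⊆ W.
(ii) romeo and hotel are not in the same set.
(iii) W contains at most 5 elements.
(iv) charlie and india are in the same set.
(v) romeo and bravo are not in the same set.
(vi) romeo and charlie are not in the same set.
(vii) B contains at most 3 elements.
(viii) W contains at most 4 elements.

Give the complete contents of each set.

B = {juliet, mike, romeo}; F = {}; W = {bravo, charlie, hotel, india}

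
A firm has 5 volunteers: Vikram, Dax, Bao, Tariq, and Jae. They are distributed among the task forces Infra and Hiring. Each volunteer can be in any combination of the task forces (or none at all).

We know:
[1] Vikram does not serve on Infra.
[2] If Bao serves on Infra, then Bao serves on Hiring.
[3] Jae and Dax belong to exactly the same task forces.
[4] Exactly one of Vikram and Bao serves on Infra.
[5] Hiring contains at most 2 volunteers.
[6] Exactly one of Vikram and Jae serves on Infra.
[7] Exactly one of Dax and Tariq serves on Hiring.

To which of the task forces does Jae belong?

From (1): Vikram ∉ Infra.
(4) (exactly one): Bao ∈ Infra.
(6) (exactly one): Jae ∈ Infra.
(2): Bao ∈ Hiring.
(3): Dax matches Jae: Dax ∈ Infra.
Suppose Jae ∈ Hiring: no assignment then satisfies all the clues, so Jae ∉ Hiring.

Jae: Infra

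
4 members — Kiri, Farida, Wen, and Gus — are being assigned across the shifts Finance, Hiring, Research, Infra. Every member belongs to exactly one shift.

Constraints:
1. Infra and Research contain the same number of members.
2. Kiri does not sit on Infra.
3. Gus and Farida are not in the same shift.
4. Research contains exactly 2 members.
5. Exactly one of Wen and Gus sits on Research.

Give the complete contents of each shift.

From (2): Kiri ∉ Infra.
Suppose Kiri ∈ Finance: no assignment then satisfies all the clues, so Kiri ∉ Finance.

Finance = {}; Hiring = {}; Research = {Gus, Kiri}; Infra = {Farida, Wen}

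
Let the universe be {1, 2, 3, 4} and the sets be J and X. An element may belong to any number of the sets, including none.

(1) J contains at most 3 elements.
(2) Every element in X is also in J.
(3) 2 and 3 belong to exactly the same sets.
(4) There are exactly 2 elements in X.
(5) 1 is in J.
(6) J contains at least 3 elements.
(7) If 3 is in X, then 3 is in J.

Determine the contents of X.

From (5): 1 ∈ J.
Suppose 1 ∈ X: no assignment then satisfies all the clues, so 1 ∉ X.

X = {2, 3}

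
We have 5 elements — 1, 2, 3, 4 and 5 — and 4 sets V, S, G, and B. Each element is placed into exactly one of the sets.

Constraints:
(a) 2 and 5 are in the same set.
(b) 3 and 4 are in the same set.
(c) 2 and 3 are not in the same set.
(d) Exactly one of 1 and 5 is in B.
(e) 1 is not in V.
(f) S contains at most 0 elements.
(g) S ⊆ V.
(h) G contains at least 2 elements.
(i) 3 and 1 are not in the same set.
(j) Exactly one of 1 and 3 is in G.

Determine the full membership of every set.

V = {2, 5}; S = {}; G = {3, 4}; B = {1}

From (e): 1 ∉ V.
(f): S already has 0, so the rest are out.
Suppose 1 ∈ G: no assignment then satisfies all the clues, so 1 ∉ G.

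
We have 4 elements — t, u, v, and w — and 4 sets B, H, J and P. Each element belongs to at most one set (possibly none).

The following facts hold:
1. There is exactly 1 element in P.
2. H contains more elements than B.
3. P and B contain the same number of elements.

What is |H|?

2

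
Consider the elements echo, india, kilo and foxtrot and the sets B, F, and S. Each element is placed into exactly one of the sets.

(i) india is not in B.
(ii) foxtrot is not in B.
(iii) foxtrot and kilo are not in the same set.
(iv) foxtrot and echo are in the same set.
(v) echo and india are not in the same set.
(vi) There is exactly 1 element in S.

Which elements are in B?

B = {kilo}

From (i): india ∉ B.
From (ii): foxtrot ∉ B.
(iv): echo matches foxtrot: echo ∉ B.
Suppose kilo ∉ B: no assignment then satisfies all the clues, so kilo ∈ B.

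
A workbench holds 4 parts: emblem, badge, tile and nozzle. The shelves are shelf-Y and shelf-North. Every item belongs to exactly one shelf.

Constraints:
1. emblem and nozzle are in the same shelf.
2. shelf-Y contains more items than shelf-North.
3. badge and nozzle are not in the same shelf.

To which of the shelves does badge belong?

badge: shelf-North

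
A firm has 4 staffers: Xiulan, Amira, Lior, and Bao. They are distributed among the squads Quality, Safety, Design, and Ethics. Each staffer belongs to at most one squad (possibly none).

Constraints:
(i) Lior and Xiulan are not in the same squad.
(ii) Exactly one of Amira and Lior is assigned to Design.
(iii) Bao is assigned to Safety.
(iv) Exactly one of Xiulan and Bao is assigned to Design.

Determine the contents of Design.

Design = {Amira, Xiulan}

From (iii): Bao ∈ Safety.
(iv) (exactly one): Xiulan ∈ Design.
(i): Lior ∉ Design.
(ii) (exactly one): Amira ∈ Design.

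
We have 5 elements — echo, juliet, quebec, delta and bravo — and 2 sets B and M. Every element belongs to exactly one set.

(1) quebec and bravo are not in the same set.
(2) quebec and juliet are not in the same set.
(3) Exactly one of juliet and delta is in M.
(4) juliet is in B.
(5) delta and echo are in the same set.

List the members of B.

B = {bravo, juliet}

From (4): juliet ∈ B.
(2): quebec ∉ B.
(3) (exactly one): delta ∈ M.
(5): echo matches delta: echo ∉ B.
(5): echo matches delta: echo ∈ M.
Only one set left: quebec ∈ M.
(1): bravo ∉ M.
Only one set left: bravo ∈ B.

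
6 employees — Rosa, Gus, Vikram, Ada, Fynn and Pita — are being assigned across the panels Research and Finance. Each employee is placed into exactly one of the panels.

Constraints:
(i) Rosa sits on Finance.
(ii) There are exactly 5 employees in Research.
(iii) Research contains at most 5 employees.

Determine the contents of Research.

Research = {Ada, Fynn, Gus, Pita, Vikram}

From (i): Rosa ∈ Finance.
(ii): only 5 candidates remain for Research, so all are in.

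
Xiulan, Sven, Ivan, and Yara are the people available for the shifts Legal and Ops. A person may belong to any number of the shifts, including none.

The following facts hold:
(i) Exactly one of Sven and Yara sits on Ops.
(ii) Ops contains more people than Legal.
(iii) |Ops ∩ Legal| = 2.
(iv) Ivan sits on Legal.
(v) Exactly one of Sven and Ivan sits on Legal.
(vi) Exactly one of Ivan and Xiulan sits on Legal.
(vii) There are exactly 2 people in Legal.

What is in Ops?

Ops = {Ivan, Xiulan, Yara}

From (iv): Ivan ∈ Legal.
(v) (exactly one): Sven ∉ Legal.
(vi) (exactly one): Xiulan ∉ Legal.
(vii): only 2 candidates remain for Legal, so all are in.
Suppose Xiulan ∉ Ops: no assignment then satisfies all the clues, so Xiulan ∈ Ops.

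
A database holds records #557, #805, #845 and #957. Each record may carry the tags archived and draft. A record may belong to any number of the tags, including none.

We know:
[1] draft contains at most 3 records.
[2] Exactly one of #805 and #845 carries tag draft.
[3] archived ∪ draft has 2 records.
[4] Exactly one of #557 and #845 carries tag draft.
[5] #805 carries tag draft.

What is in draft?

draft = {#557, #805}

From (5): #805 ∈ draft.
(2) (exactly one): #845 ∉ draft.
(4) (exactly one): #557 ∈ draft.
Suppose #957 ∈ draft: no assignment then satisfies all the clues, so #957 ∉ draft.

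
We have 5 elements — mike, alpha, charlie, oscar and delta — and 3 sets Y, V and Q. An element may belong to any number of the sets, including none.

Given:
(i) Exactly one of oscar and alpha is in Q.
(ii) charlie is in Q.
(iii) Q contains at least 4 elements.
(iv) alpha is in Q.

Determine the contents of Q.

Q = {alpha, charlie, delta, mike}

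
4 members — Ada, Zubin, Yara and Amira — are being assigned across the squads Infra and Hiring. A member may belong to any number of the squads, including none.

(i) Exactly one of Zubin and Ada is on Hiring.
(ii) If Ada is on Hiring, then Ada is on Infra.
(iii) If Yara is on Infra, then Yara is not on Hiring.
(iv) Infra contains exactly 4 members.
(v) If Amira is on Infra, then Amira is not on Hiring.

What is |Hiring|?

(iv): only 4 candidates remain for Infra, so all are in.
(v): Amira ∉ Hiring.
(iii): Yara ∉ Hiring.

1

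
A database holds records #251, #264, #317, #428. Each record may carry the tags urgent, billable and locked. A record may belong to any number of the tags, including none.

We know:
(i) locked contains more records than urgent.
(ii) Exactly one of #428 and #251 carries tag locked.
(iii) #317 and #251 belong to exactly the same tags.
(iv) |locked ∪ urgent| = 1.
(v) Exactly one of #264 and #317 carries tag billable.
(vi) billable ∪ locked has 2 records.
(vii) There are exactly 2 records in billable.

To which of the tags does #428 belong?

#428: billable, locked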